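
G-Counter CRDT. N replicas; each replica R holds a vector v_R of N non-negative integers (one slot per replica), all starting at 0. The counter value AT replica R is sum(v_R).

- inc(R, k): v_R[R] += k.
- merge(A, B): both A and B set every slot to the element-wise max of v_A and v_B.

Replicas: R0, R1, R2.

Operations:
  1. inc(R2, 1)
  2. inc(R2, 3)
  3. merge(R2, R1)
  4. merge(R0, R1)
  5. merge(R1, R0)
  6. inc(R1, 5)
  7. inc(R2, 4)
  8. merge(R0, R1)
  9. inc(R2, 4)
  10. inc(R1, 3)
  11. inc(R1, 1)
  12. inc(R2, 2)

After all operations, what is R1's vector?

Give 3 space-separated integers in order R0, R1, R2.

Op 1: inc R2 by 1 -> R2=(0,0,1) value=1
Op 2: inc R2 by 3 -> R2=(0,0,4) value=4
Op 3: merge R2<->R1 -> R2=(0,0,4) R1=(0,0,4)
Op 4: merge R0<->R1 -> R0=(0,0,4) R1=(0,0,4)
Op 5: merge R1<->R0 -> R1=(0,0,4) R0=(0,0,4)
Op 6: inc R1 by 5 -> R1=(0,5,4) value=9
Op 7: inc R2 by 4 -> R2=(0,0,8) value=8
Op 8: merge R0<->R1 -> R0=(0,5,4) R1=(0,5,4)
Op 9: inc R2 by 4 -> R2=(0,0,12) value=12
Op 10: inc R1 by 3 -> R1=(0,8,4) value=12
Op 11: inc R1 by 1 -> R1=(0,9,4) value=13
Op 12: inc R2 by 2 -> R2=(0,0,14) value=14

Answer: 0 9 4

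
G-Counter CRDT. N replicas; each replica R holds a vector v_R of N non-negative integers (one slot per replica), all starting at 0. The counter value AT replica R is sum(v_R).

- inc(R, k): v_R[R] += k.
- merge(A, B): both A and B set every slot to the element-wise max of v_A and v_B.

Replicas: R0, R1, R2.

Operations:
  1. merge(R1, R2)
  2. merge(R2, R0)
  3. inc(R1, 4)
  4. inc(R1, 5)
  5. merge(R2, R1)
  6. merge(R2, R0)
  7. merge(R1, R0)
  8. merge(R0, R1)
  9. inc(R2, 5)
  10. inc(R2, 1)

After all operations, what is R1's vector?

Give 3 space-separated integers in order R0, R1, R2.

Answer: 0 9 0

Derivation:
Op 1: merge R1<->R2 -> R1=(0,0,0) R2=(0,0,0)
Op 2: merge R2<->R0 -> R2=(0,0,0) R0=(0,0,0)
Op 3: inc R1 by 4 -> R1=(0,4,0) value=4
Op 4: inc R1 by 5 -> R1=(0,9,0) value=9
Op 5: merge R2<->R1 -> R2=(0,9,0) R1=(0,9,0)
Op 6: merge R2<->R0 -> R2=(0,9,0) R0=(0,9,0)
Op 7: merge R1<->R0 -> R1=(0,9,0) R0=(0,9,0)
Op 8: merge R0<->R1 -> R0=(0,9,0) R1=(0,9,0)
Op 9: inc R2 by 5 -> R2=(0,9,5) value=14
Op 10: inc R2 by 1 -> R2=(0,9,6) value=15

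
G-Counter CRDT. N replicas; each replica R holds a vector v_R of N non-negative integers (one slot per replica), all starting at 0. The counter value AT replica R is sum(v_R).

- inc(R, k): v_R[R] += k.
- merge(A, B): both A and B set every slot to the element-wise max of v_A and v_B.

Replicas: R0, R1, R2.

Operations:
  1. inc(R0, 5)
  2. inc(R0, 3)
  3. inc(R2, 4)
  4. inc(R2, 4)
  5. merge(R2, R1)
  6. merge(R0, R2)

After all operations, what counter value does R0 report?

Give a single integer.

Answer: 16

Derivation:
Op 1: inc R0 by 5 -> R0=(5,0,0) value=5
Op 2: inc R0 by 3 -> R0=(8,0,0) value=8
Op 3: inc R2 by 4 -> R2=(0,0,4) value=4
Op 4: inc R2 by 4 -> R2=(0,0,8) value=8
Op 5: merge R2<->R1 -> R2=(0,0,8) R1=(0,0,8)
Op 6: merge R0<->R2 -> R0=(8,0,8) R2=(8,0,8)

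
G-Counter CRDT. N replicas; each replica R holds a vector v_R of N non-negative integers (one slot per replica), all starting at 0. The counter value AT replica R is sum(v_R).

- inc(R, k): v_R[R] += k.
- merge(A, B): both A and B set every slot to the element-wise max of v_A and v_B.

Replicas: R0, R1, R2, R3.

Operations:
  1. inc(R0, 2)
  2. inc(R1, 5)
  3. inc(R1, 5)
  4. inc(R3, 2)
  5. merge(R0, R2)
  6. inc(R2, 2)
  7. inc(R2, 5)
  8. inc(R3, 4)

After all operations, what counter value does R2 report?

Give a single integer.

Op 1: inc R0 by 2 -> R0=(2,0,0,0) value=2
Op 2: inc R1 by 5 -> R1=(0,5,0,0) value=5
Op 3: inc R1 by 5 -> R1=(0,10,0,0) value=10
Op 4: inc R3 by 2 -> R3=(0,0,0,2) value=2
Op 5: merge R0<->R2 -> R0=(2,0,0,0) R2=(2,0,0,0)
Op 6: inc R2 by 2 -> R2=(2,0,2,0) value=4
Op 7: inc R2 by 5 -> R2=(2,0,7,0) value=9
Op 8: inc R3 by 4 -> R3=(0,0,0,6) value=6

Answer: 9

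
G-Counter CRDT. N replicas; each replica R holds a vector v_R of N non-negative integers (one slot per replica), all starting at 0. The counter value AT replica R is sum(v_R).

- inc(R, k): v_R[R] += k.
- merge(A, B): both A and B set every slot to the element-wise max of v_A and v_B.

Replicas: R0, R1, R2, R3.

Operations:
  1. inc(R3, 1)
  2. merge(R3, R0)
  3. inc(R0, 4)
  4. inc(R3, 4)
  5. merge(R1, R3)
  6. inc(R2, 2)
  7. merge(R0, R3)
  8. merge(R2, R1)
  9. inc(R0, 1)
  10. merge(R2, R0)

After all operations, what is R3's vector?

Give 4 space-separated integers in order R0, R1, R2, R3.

Op 1: inc R3 by 1 -> R3=(0,0,0,1) value=1
Op 2: merge R3<->R0 -> R3=(0,0,0,1) R0=(0,0,0,1)
Op 3: inc R0 by 4 -> R0=(4,0,0,1) value=5
Op 4: inc R3 by 4 -> R3=(0,0,0,5) value=5
Op 5: merge R1<->R3 -> R1=(0,0,0,5) R3=(0,0,0,5)
Op 6: inc R2 by 2 -> R2=(0,0,2,0) value=2
Op 7: merge R0<->R3 -> R0=(4,0,0,5) R3=(4,0,0,5)
Op 8: merge R2<->R1 -> R2=(0,0,2,5) R1=(0,0,2,5)
Op 9: inc R0 by 1 -> R0=(5,0,0,5) value=10
Op 10: merge R2<->R0 -> R2=(5,0,2,5) R0=(5,0,2,5)

Answer: 4 0 0 5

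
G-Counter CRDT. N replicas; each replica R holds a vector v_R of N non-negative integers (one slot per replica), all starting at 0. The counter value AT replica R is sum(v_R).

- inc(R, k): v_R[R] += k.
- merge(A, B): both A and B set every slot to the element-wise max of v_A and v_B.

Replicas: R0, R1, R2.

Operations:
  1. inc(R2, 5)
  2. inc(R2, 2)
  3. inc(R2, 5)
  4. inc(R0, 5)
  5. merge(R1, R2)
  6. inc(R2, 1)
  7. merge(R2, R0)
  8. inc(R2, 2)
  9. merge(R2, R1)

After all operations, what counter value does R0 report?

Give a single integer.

Answer: 18

Derivation:
Op 1: inc R2 by 5 -> R2=(0,0,5) value=5
Op 2: inc R2 by 2 -> R2=(0,0,7) value=7
Op 3: inc R2 by 5 -> R2=(0,0,12) value=12
Op 4: inc R0 by 5 -> R0=(5,0,0) value=5
Op 5: merge R1<->R2 -> R1=(0,0,12) R2=(0,0,12)
Op 6: inc R2 by 1 -> R2=(0,0,13) value=13
Op 7: merge R2<->R0 -> R2=(5,0,13) R0=(5,0,13)
Op 8: inc R2 by 2 -> R2=(5,0,15) value=20
Op 9: merge R2<->R1 -> R2=(5,0,15) R1=(5,0,15)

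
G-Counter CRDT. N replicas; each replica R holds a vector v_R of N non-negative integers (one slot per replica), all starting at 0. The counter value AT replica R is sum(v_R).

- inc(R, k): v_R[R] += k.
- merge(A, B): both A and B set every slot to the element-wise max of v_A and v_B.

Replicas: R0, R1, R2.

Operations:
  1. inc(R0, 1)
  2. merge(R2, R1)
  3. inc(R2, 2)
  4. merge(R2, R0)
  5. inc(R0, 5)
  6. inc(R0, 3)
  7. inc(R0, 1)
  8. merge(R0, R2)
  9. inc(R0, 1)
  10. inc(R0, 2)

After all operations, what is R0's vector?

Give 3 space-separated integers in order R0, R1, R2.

Answer: 13 0 2

Derivation:
Op 1: inc R0 by 1 -> R0=(1,0,0) value=1
Op 2: merge R2<->R1 -> R2=(0,0,0) R1=(0,0,0)
Op 3: inc R2 by 2 -> R2=(0,0,2) value=2
Op 4: merge R2<->R0 -> R2=(1,0,2) R0=(1,0,2)
Op 5: inc R0 by 5 -> R0=(6,0,2) value=8
Op 6: inc R0 by 3 -> R0=(9,0,2) value=11
Op 7: inc R0 by 1 -> R0=(10,0,2) value=12
Op 8: merge R0<->R2 -> R0=(10,0,2) R2=(10,0,2)
Op 9: inc R0 by 1 -> R0=(11,0,2) value=13
Op 10: inc R0 by 2 -> R0=(13,0,2) value=15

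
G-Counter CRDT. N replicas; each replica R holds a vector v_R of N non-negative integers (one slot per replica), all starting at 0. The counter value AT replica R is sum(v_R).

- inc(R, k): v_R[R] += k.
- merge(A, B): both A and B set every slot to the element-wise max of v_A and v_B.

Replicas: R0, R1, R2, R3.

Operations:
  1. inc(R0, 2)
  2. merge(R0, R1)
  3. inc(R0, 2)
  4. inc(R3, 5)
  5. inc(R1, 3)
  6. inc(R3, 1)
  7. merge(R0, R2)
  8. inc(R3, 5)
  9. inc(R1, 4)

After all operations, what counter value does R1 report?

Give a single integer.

Op 1: inc R0 by 2 -> R0=(2,0,0,0) value=2
Op 2: merge R0<->R1 -> R0=(2,0,0,0) R1=(2,0,0,0)
Op 3: inc R0 by 2 -> R0=(4,0,0,0) value=4
Op 4: inc R3 by 5 -> R3=(0,0,0,5) value=5
Op 5: inc R1 by 3 -> R1=(2,3,0,0) value=5
Op 6: inc R3 by 1 -> R3=(0,0,0,6) value=6
Op 7: merge R0<->R2 -> R0=(4,0,0,0) R2=(4,0,0,0)
Op 8: inc R3 by 5 -> R3=(0,0,0,11) value=11
Op 9: inc R1 by 4 -> R1=(2,7,0,0) value=9

Answer: 9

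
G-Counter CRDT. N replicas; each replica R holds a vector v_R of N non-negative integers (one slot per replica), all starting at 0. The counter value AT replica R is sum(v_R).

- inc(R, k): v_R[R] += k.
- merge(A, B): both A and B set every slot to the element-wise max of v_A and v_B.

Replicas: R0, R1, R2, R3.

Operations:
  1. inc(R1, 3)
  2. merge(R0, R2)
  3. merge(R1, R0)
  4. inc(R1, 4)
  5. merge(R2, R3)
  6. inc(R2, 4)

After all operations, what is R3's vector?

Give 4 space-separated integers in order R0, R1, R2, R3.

Answer: 0 0 0 0

Derivation:
Op 1: inc R1 by 3 -> R1=(0,3,0,0) value=3
Op 2: merge R0<->R2 -> R0=(0,0,0,0) R2=(0,0,0,0)
Op 3: merge R1<->R0 -> R1=(0,3,0,0) R0=(0,3,0,0)
Op 4: inc R1 by 4 -> R1=(0,7,0,0) value=7
Op 5: merge R2<->R3 -> R2=(0,0,0,0) R3=(0,0,0,0)
Op 6: inc R2 by 4 -> R2=(0,0,4,0) value=4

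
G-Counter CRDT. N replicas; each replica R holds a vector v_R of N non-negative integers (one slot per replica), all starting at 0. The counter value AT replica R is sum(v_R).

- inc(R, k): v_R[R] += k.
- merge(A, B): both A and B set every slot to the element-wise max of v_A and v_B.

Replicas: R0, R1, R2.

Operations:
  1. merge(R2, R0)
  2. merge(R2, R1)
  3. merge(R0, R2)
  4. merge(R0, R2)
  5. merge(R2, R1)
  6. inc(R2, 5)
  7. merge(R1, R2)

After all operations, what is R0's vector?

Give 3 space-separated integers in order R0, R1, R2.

Answer: 0 0 0

Derivation:
Op 1: merge R2<->R0 -> R2=(0,0,0) R0=(0,0,0)
Op 2: merge R2<->R1 -> R2=(0,0,0) R1=(0,0,0)
Op 3: merge R0<->R2 -> R0=(0,0,0) R2=(0,0,0)
Op 4: merge R0<->R2 -> R0=(0,0,0) R2=(0,0,0)
Op 5: merge R2<->R1 -> R2=(0,0,0) R1=(0,0,0)
Op 6: inc R2 by 5 -> R2=(0,0,5) value=5
Op 7: merge R1<->R2 -> R1=(0,0,5) R2=(0,0,5)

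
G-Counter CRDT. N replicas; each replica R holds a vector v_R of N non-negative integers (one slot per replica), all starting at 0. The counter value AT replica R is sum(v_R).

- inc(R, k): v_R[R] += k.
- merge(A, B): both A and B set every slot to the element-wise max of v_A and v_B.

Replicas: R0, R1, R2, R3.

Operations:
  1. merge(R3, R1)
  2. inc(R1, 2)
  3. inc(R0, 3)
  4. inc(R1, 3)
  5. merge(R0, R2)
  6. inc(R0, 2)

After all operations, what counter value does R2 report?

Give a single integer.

Op 1: merge R3<->R1 -> R3=(0,0,0,0) R1=(0,0,0,0)
Op 2: inc R1 by 2 -> R1=(0,2,0,0) value=2
Op 3: inc R0 by 3 -> R0=(3,0,0,0) value=3
Op 4: inc R1 by 3 -> R1=(0,5,0,0) value=5
Op 5: merge R0<->R2 -> R0=(3,0,0,0) R2=(3,0,0,0)
Op 6: inc R0 by 2 -> R0=(5,0,0,0) value=5

Answer: 3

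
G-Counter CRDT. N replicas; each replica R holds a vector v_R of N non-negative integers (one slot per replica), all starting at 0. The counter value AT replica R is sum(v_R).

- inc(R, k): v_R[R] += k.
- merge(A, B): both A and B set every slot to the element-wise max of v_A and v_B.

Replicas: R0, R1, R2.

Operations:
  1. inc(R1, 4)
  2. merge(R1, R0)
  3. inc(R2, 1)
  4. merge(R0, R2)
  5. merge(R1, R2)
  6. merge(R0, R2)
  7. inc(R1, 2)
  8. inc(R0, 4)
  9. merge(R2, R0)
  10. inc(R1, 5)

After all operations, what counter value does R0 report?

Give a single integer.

Answer: 9

Derivation:
Op 1: inc R1 by 4 -> R1=(0,4,0) value=4
Op 2: merge R1<->R0 -> R1=(0,4,0) R0=(0,4,0)
Op 3: inc R2 by 1 -> R2=(0,0,1) value=1
Op 4: merge R0<->R2 -> R0=(0,4,1) R2=(0,4,1)
Op 5: merge R1<->R2 -> R1=(0,4,1) R2=(0,4,1)
Op 6: merge R0<->R2 -> R0=(0,4,1) R2=(0,4,1)
Op 7: inc R1 by 2 -> R1=(0,6,1) value=7
Op 8: inc R0 by 4 -> R0=(4,4,1) value=9
Op 9: merge R2<->R0 -> R2=(4,4,1) R0=(4,4,1)
Op 10: inc R1 by 5 -> R1=(0,11,1) value=12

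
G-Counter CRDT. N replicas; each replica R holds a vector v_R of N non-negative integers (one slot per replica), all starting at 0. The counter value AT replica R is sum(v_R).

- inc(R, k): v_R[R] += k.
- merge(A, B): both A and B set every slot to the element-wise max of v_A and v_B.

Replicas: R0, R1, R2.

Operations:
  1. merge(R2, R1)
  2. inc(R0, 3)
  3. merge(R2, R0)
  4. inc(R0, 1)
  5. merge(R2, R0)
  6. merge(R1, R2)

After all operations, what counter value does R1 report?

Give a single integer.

Answer: 4

Derivation:
Op 1: merge R2<->R1 -> R2=(0,0,0) R1=(0,0,0)
Op 2: inc R0 by 3 -> R0=(3,0,0) value=3
Op 3: merge R2<->R0 -> R2=(3,0,0) R0=(3,0,0)
Op 4: inc R0 by 1 -> R0=(4,0,0) value=4
Op 5: merge R2<->R0 -> R2=(4,0,0) R0=(4,0,0)
Op 6: merge R1<->R2 -> R1=(4,0,0) R2=(4,0,0)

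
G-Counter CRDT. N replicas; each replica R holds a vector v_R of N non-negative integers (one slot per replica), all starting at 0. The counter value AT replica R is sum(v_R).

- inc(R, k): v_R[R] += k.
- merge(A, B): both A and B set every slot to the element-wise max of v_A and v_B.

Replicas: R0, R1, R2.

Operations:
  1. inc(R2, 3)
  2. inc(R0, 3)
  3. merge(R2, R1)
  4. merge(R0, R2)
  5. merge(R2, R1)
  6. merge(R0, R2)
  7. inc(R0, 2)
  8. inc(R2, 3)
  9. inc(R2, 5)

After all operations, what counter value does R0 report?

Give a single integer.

Answer: 8

Derivation:
Op 1: inc R2 by 3 -> R2=(0,0,3) value=3
Op 2: inc R0 by 3 -> R0=(3,0,0) value=3
Op 3: merge R2<->R1 -> R2=(0,0,3) R1=(0,0,3)
Op 4: merge R0<->R2 -> R0=(3,0,3) R2=(3,0,3)
Op 5: merge R2<->R1 -> R2=(3,0,3) R1=(3,0,3)
Op 6: merge R0<->R2 -> R0=(3,0,3) R2=(3,0,3)
Op 7: inc R0 by 2 -> R0=(5,0,3) value=8
Op 8: inc R2 by 3 -> R2=(3,0,6) value=9
Op 9: inc R2 by 5 -> R2=(3,0,11) value=14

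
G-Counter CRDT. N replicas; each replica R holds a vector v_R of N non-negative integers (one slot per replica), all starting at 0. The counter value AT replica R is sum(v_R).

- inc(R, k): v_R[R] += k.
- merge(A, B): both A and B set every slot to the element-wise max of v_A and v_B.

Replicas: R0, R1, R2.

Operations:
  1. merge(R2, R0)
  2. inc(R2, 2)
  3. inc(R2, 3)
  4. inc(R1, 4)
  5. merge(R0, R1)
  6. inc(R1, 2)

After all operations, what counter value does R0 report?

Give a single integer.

Answer: 4

Derivation:
Op 1: merge R2<->R0 -> R2=(0,0,0) R0=(0,0,0)
Op 2: inc R2 by 2 -> R2=(0,0,2) value=2
Op 3: inc R2 by 3 -> R2=(0,0,5) value=5
Op 4: inc R1 by 4 -> R1=(0,4,0) value=4
Op 5: merge R0<->R1 -> R0=(0,4,0) R1=(0,4,0)
Op 6: inc R1 by 2 -> R1=(0,6,0) value=6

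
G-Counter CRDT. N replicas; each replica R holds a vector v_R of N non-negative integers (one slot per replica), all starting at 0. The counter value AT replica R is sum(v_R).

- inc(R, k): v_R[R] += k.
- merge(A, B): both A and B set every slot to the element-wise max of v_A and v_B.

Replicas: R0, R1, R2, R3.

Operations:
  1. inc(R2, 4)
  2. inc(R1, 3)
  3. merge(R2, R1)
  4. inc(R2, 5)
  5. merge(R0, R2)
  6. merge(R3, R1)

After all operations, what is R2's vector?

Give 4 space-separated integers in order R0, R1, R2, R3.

Answer: 0 3 9 0

Derivation:
Op 1: inc R2 by 4 -> R2=(0,0,4,0) value=4
Op 2: inc R1 by 3 -> R1=(0,3,0,0) value=3
Op 3: merge R2<->R1 -> R2=(0,3,4,0) R1=(0,3,4,0)
Op 4: inc R2 by 5 -> R2=(0,3,9,0) value=12
Op 5: merge R0<->R2 -> R0=(0,3,9,0) R2=(0,3,9,0)
Op 6: merge R3<->R1 -> R3=(0,3,4,0) R1=(0,3,4,0)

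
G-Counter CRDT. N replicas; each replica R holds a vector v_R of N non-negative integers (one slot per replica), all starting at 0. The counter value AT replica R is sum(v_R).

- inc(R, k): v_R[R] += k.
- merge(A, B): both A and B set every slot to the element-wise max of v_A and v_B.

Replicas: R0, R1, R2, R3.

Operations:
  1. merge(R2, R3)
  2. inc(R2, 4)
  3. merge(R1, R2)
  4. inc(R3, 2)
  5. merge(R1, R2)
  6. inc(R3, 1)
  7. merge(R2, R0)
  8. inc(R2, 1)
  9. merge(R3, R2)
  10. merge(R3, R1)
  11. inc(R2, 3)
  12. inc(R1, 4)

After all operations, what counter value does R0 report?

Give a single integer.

Op 1: merge R2<->R3 -> R2=(0,0,0,0) R3=(0,0,0,0)
Op 2: inc R2 by 4 -> R2=(0,0,4,0) value=4
Op 3: merge R1<->R2 -> R1=(0,0,4,0) R2=(0,0,4,0)
Op 4: inc R3 by 2 -> R3=(0,0,0,2) value=2
Op 5: merge R1<->R2 -> R1=(0,0,4,0) R2=(0,0,4,0)
Op 6: inc R3 by 1 -> R3=(0,0,0,3) value=3
Op 7: merge R2<->R0 -> R2=(0,0,4,0) R0=(0,0,4,0)
Op 8: inc R2 by 1 -> R2=(0,0,5,0) value=5
Op 9: merge R3<->R2 -> R3=(0,0,5,3) R2=(0,0,5,3)
Op 10: merge R3<->R1 -> R3=(0,0,5,3) R1=(0,0,5,3)
Op 11: inc R2 by 3 -> R2=(0,0,8,3) value=11
Op 12: inc R1 by 4 -> R1=(0,4,5,3) value=12

Answer: 4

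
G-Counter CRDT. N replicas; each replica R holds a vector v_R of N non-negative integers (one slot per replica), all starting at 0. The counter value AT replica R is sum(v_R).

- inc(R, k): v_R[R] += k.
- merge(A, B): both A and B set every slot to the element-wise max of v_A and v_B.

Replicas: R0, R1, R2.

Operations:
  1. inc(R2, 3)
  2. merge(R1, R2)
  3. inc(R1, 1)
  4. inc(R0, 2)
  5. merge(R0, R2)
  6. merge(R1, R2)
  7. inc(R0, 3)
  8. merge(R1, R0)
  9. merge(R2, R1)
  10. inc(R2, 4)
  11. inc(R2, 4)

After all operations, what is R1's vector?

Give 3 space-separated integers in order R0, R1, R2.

Answer: 5 1 3

Derivation:
Op 1: inc R2 by 3 -> R2=(0,0,3) value=3
Op 2: merge R1<->R2 -> R1=(0,0,3) R2=(0,0,3)
Op 3: inc R1 by 1 -> R1=(0,1,3) value=4
Op 4: inc R0 by 2 -> R0=(2,0,0) value=2
Op 5: merge R0<->R2 -> R0=(2,0,3) R2=(2,0,3)
Op 6: merge R1<->R2 -> R1=(2,1,3) R2=(2,1,3)
Op 7: inc R0 by 3 -> R0=(5,0,3) value=8
Op 8: merge R1<->R0 -> R1=(5,1,3) R0=(5,1,3)
Op 9: merge R2<->R1 -> R2=(5,1,3) R1=(5,1,3)
Op 10: inc R2 by 4 -> R2=(5,1,7) value=13
Op 11: inc R2 by 4 -> R2=(5,1,11) value=17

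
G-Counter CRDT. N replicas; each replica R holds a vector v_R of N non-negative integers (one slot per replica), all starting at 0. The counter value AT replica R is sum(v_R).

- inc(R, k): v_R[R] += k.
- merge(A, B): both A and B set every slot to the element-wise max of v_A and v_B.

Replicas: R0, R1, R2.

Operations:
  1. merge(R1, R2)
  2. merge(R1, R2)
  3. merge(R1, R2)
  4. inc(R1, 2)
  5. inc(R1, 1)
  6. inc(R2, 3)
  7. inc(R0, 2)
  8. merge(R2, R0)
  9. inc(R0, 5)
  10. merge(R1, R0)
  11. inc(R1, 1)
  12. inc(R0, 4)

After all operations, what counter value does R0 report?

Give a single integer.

Op 1: merge R1<->R2 -> R1=(0,0,0) R2=(0,0,0)
Op 2: merge R1<->R2 -> R1=(0,0,0) R2=(0,0,0)
Op 3: merge R1<->R2 -> R1=(0,0,0) R2=(0,0,0)
Op 4: inc R1 by 2 -> R1=(0,2,0) value=2
Op 5: inc R1 by 1 -> R1=(0,3,0) value=3
Op 6: inc R2 by 3 -> R2=(0,0,3) value=3
Op 7: inc R0 by 2 -> R0=(2,0,0) value=2
Op 8: merge R2<->R0 -> R2=(2,0,3) R0=(2,0,3)
Op 9: inc R0 by 5 -> R0=(7,0,3) value=10
Op 10: merge R1<->R0 -> R1=(7,3,3) R0=(7,3,3)
Op 11: inc R1 by 1 -> R1=(7,4,3) value=14
Op 12: inc R0 by 4 -> R0=(11,3,3) value=17

Answer: 17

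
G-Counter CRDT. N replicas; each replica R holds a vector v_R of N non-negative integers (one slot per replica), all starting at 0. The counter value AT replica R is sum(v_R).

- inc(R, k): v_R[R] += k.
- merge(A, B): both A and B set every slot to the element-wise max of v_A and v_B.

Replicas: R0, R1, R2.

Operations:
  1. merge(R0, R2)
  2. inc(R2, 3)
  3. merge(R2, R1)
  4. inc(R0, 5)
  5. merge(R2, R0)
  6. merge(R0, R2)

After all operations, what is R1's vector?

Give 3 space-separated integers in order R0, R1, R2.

Answer: 0 0 3

Derivation:
Op 1: merge R0<->R2 -> R0=(0,0,0) R2=(0,0,0)
Op 2: inc R2 by 3 -> R2=(0,0,3) value=3
Op 3: merge R2<->R1 -> R2=(0,0,3) R1=(0,0,3)
Op 4: inc R0 by 5 -> R0=(5,0,0) value=5
Op 5: merge R2<->R0 -> R2=(5,0,3) R0=(5,0,3)
Op 6: merge R0<->R2 -> R0=(5,0,3) R2=(5,0,3)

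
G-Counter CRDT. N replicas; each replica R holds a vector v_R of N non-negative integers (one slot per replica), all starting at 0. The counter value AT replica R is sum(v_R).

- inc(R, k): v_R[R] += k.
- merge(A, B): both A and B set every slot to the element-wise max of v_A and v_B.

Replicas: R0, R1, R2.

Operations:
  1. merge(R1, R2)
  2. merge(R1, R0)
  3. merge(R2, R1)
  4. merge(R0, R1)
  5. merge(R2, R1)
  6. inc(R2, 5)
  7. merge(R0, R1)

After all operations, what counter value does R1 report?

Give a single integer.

Answer: 0

Derivation:
Op 1: merge R1<->R2 -> R1=(0,0,0) R2=(0,0,0)
Op 2: merge R1<->R0 -> R1=(0,0,0) R0=(0,0,0)
Op 3: merge R2<->R1 -> R2=(0,0,0) R1=(0,0,0)
Op 4: merge R0<->R1 -> R0=(0,0,0) R1=(0,0,0)
Op 5: merge R2<->R1 -> R2=(0,0,0) R1=(0,0,0)
Op 6: inc R2 by 5 -> R2=(0,0,5) value=5
Op 7: merge R0<->R1 -> R0=(0,0,0) R1=(0,0,0)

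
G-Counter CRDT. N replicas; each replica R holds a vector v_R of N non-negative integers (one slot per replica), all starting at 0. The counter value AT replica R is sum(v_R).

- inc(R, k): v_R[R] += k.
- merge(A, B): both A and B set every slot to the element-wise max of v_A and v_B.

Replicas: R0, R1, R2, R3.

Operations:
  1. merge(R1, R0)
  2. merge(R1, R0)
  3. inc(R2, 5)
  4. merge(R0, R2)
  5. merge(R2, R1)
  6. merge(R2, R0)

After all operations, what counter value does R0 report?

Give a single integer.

Answer: 5

Derivation:
Op 1: merge R1<->R0 -> R1=(0,0,0,0) R0=(0,0,0,0)
Op 2: merge R1<->R0 -> R1=(0,0,0,0) R0=(0,0,0,0)
Op 3: inc R2 by 5 -> R2=(0,0,5,0) value=5
Op 4: merge R0<->R2 -> R0=(0,0,5,0) R2=(0,0,5,0)
Op 5: merge R2<->R1 -> R2=(0,0,5,0) R1=(0,0,5,0)
Op 6: merge R2<->R0 -> R2=(0,0,5,0) R0=(0,0,5,0)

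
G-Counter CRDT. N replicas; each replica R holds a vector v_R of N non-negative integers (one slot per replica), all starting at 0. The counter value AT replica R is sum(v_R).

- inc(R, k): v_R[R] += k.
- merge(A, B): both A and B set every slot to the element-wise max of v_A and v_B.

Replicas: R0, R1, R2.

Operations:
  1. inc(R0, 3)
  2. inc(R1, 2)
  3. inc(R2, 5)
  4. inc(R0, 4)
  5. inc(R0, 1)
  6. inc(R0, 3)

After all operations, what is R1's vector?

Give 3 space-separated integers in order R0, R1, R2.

Answer: 0 2 0

Derivation:
Op 1: inc R0 by 3 -> R0=(3,0,0) value=3
Op 2: inc R1 by 2 -> R1=(0,2,0) value=2
Op 3: inc R2 by 5 -> R2=(0,0,5) value=5
Op 4: inc R0 by 4 -> R0=(7,0,0) value=7
Op 5: inc R0 by 1 -> R0=(8,0,0) value=8
Op 6: inc R0 by 3 -> R0=(11,0,0) value=11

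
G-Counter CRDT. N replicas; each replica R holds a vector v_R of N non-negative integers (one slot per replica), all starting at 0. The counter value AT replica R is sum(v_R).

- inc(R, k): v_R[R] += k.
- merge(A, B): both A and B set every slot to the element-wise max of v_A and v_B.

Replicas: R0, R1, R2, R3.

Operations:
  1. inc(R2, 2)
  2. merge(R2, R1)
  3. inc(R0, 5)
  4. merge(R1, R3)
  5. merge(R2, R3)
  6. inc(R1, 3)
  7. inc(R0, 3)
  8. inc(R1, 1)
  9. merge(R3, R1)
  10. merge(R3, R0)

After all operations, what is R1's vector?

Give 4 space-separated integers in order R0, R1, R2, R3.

Answer: 0 4 2 0

Derivation:
Op 1: inc R2 by 2 -> R2=(0,0,2,0) value=2
Op 2: merge R2<->R1 -> R2=(0,0,2,0) R1=(0,0,2,0)
Op 3: inc R0 by 5 -> R0=(5,0,0,0) value=5
Op 4: merge R1<->R3 -> R1=(0,0,2,0) R3=(0,0,2,0)
Op 5: merge R2<->R3 -> R2=(0,0,2,0) R3=(0,0,2,0)
Op 6: inc R1 by 3 -> R1=(0,3,2,0) value=5
Op 7: inc R0 by 3 -> R0=(8,0,0,0) value=8
Op 8: inc R1 by 1 -> R1=(0,4,2,0) value=6
Op 9: merge R3<->R1 -> R3=(0,4,2,0) R1=(0,4,2,0)
Op 10: merge R3<->R0 -> R3=(8,4,2,0) R0=(8,4,2,0)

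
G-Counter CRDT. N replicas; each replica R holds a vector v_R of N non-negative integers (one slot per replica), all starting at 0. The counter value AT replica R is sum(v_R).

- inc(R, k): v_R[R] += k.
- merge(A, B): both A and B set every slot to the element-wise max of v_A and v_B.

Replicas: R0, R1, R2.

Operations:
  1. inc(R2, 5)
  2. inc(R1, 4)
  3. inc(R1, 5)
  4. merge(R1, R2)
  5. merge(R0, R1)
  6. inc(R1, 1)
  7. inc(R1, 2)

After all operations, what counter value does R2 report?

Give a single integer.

Answer: 14

Derivation:
Op 1: inc R2 by 5 -> R2=(0,0,5) value=5
Op 2: inc R1 by 4 -> R1=(0,4,0) value=4
Op 3: inc R1 by 5 -> R1=(0,9,0) value=9
Op 4: merge R1<->R2 -> R1=(0,9,5) R2=(0,9,5)
Op 5: merge R0<->R1 -> R0=(0,9,5) R1=(0,9,5)
Op 6: inc R1 by 1 -> R1=(0,10,5) value=15
Op 7: inc R1 by 2 -> R1=(0,12,5) value=17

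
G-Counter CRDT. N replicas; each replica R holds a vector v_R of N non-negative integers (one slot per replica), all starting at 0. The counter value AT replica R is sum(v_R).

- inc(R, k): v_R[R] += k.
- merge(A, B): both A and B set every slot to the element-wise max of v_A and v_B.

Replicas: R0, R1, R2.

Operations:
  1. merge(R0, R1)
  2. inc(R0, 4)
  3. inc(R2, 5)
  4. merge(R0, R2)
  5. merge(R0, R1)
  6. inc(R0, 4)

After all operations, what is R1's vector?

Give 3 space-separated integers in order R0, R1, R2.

Answer: 4 0 5

Derivation:
Op 1: merge R0<->R1 -> R0=(0,0,0) R1=(0,0,0)
Op 2: inc R0 by 4 -> R0=(4,0,0) value=4
Op 3: inc R2 by 5 -> R2=(0,0,5) value=5
Op 4: merge R0<->R2 -> R0=(4,0,5) R2=(4,0,5)
Op 5: merge R0<->R1 -> R0=(4,0,5) R1=(4,0,5)
Op 6: inc R0 by 4 -> R0=(8,0,5) value=13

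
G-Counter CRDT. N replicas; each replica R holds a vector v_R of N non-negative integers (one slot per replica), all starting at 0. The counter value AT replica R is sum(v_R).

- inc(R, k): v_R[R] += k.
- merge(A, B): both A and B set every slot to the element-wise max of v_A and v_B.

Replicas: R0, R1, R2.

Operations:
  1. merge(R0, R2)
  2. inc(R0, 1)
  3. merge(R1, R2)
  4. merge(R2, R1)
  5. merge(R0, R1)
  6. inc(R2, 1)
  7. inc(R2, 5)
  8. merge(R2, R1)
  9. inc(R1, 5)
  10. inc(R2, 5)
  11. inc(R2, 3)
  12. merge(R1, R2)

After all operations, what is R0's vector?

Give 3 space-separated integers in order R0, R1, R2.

Op 1: merge R0<->R2 -> R0=(0,0,0) R2=(0,0,0)
Op 2: inc R0 by 1 -> R0=(1,0,0) value=1
Op 3: merge R1<->R2 -> R1=(0,0,0) R2=(0,0,0)
Op 4: merge R2<->R1 -> R2=(0,0,0) R1=(0,0,0)
Op 5: merge R0<->R1 -> R0=(1,0,0) R1=(1,0,0)
Op 6: inc R2 by 1 -> R2=(0,0,1) value=1
Op 7: inc R2 by 5 -> R2=(0,0,6) value=6
Op 8: merge R2<->R1 -> R2=(1,0,6) R1=(1,0,6)
Op 9: inc R1 by 5 -> R1=(1,5,6) value=12
Op 10: inc R2 by 5 -> R2=(1,0,11) value=12
Op 11: inc R2 by 3 -> R2=(1,0,14) value=15
Op 12: merge R1<->R2 -> R1=(1,5,14) R2=(1,5,14)

Answer: 1 0 0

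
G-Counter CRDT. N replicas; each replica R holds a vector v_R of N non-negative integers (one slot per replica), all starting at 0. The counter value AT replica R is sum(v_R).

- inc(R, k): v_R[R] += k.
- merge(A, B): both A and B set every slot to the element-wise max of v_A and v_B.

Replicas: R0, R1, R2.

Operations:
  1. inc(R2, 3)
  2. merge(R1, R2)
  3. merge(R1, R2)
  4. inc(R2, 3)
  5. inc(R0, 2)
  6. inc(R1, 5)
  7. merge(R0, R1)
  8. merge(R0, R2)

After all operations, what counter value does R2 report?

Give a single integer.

Op 1: inc R2 by 3 -> R2=(0,0,3) value=3
Op 2: merge R1<->R2 -> R1=(0,0,3) R2=(0,0,3)
Op 3: merge R1<->R2 -> R1=(0,0,3) R2=(0,0,3)
Op 4: inc R2 by 3 -> R2=(0,0,6) value=6
Op 5: inc R0 by 2 -> R0=(2,0,0) value=2
Op 6: inc R1 by 5 -> R1=(0,5,3) value=8
Op 7: merge R0<->R1 -> R0=(2,5,3) R1=(2,5,3)
Op 8: merge R0<->R2 -> R0=(2,5,6) R2=(2,5,6)

Answer: 13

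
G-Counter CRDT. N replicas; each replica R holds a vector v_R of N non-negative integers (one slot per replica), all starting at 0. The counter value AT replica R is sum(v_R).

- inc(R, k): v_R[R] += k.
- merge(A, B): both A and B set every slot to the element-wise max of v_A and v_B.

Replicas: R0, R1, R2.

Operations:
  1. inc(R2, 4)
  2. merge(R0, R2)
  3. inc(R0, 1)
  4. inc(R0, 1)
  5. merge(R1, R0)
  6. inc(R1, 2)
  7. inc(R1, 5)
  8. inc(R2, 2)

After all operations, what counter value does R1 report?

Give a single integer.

Op 1: inc R2 by 4 -> R2=(0,0,4) value=4
Op 2: merge R0<->R2 -> R0=(0,0,4) R2=(0,0,4)
Op 3: inc R0 by 1 -> R0=(1,0,4) value=5
Op 4: inc R0 by 1 -> R0=(2,0,4) value=6
Op 5: merge R1<->R0 -> R1=(2,0,4) R0=(2,0,4)
Op 6: inc R1 by 2 -> R1=(2,2,4) value=8
Op 7: inc R1 by 5 -> R1=(2,7,4) value=13
Op 8: inc R2 by 2 -> R2=(0,0,6) value=6

Answer: 13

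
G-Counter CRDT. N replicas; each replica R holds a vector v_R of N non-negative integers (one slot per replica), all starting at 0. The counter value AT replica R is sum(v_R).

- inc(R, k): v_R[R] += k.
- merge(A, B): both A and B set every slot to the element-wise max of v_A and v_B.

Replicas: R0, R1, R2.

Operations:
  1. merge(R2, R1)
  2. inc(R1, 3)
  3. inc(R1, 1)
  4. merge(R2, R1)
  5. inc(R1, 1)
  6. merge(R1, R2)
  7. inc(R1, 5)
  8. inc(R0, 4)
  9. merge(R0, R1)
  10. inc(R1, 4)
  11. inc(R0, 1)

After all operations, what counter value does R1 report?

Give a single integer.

Answer: 18

Derivation:
Op 1: merge R2<->R1 -> R2=(0,0,0) R1=(0,0,0)
Op 2: inc R1 by 3 -> R1=(0,3,0) value=3
Op 3: inc R1 by 1 -> R1=(0,4,0) value=4
Op 4: merge R2<->R1 -> R2=(0,4,0) R1=(0,4,0)
Op 5: inc R1 by 1 -> R1=(0,5,0) value=5
Op 6: merge R1<->R2 -> R1=(0,5,0) R2=(0,5,0)
Op 7: inc R1 by 5 -> R1=(0,10,0) value=10
Op 8: inc R0 by 4 -> R0=(4,0,0) value=4
Op 9: merge R0<->R1 -> R0=(4,10,0) R1=(4,10,0)
Op 10: inc R1 by 4 -> R1=(4,14,0) value=18
Op 11: inc R0 by 1 -> R0=(5,10,0) value=15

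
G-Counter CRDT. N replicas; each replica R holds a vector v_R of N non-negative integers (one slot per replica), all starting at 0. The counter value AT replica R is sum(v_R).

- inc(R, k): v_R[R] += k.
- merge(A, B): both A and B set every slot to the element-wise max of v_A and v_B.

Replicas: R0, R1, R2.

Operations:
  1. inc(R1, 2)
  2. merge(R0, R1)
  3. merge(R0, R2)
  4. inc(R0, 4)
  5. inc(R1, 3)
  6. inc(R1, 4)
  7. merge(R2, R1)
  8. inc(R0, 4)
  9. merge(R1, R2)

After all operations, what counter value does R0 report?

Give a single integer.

Answer: 10

Derivation:
Op 1: inc R1 by 2 -> R1=(0,2,0) value=2
Op 2: merge R0<->R1 -> R0=(0,2,0) R1=(0,2,0)
Op 3: merge R0<->R2 -> R0=(0,2,0) R2=(0,2,0)
Op 4: inc R0 by 4 -> R0=(4,2,0) value=6
Op 5: inc R1 by 3 -> R1=(0,5,0) value=5
Op 6: inc R1 by 4 -> R1=(0,9,0) value=9
Op 7: merge R2<->R1 -> R2=(0,9,0) R1=(0,9,0)
Op 8: inc R0 by 4 -> R0=(8,2,0) value=10
Op 9: merge R1<->R2 -> R1=(0,9,0) R2=(0,9,0)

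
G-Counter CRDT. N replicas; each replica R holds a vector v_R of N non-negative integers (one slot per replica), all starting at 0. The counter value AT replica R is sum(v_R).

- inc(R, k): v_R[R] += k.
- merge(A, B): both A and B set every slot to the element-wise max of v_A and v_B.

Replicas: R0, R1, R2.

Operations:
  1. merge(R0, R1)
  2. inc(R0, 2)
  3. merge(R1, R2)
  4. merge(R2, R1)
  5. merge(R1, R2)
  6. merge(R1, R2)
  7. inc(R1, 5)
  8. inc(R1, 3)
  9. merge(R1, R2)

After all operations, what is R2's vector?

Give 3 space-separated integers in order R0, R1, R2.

Op 1: merge R0<->R1 -> R0=(0,0,0) R1=(0,0,0)
Op 2: inc R0 by 2 -> R0=(2,0,0) value=2
Op 3: merge R1<->R2 -> R1=(0,0,0) R2=(0,0,0)
Op 4: merge R2<->R1 -> R2=(0,0,0) R1=(0,0,0)
Op 5: merge R1<->R2 -> R1=(0,0,0) R2=(0,0,0)
Op 6: merge R1<->R2 -> R1=(0,0,0) R2=(0,0,0)
Op 7: inc R1 by 5 -> R1=(0,5,0) value=5
Op 8: inc R1 by 3 -> R1=(0,8,0) value=8
Op 9: merge R1<->R2 -> R1=(0,8,0) R2=(0,8,0)

Answer: 0 8 0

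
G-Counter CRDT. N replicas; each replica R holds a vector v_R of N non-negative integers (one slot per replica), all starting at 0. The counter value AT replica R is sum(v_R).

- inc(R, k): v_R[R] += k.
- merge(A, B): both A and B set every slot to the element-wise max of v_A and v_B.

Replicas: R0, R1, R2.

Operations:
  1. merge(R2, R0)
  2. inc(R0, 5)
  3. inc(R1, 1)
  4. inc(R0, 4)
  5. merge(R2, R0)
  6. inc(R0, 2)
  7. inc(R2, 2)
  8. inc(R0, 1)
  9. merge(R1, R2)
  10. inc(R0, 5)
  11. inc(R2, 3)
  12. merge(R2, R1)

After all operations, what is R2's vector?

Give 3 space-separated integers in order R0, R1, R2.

Answer: 9 1 5

Derivation:
Op 1: merge R2<->R0 -> R2=(0,0,0) R0=(0,0,0)
Op 2: inc R0 by 5 -> R0=(5,0,0) value=5
Op 3: inc R1 by 1 -> R1=(0,1,0) value=1
Op 4: inc R0 by 4 -> R0=(9,0,0) value=9
Op 5: merge R2<->R0 -> R2=(9,0,0) R0=(9,0,0)
Op 6: inc R0 by 2 -> R0=(11,0,0) value=11
Op 7: inc R2 by 2 -> R2=(9,0,2) value=11
Op 8: inc R0 by 1 -> R0=(12,0,0) value=12
Op 9: merge R1<->R2 -> R1=(9,1,2) R2=(9,1,2)
Op 10: inc R0 by 5 -> R0=(17,0,0) value=17
Op 11: inc R2 by 3 -> R2=(9,1,5) value=15
Op 12: merge R2<->R1 -> R2=(9,1,5) R1=(9,1,5)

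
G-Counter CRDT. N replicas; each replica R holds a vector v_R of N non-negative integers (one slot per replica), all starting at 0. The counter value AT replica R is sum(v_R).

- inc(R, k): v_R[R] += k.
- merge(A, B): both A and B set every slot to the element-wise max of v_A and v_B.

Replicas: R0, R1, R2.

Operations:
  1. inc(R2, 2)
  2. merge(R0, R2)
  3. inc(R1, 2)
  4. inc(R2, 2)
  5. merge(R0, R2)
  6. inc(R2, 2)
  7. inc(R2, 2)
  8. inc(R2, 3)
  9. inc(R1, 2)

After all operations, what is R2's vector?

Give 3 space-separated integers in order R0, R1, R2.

Answer: 0 0 11

Derivation:
Op 1: inc R2 by 2 -> R2=(0,0,2) value=2
Op 2: merge R0<->R2 -> R0=(0,0,2) R2=(0,0,2)
Op 3: inc R1 by 2 -> R1=(0,2,0) value=2
Op 4: inc R2 by 2 -> R2=(0,0,4) value=4
Op 5: merge R0<->R2 -> R0=(0,0,4) R2=(0,0,4)
Op 6: inc R2 by 2 -> R2=(0,0,6) value=6
Op 7: inc R2 by 2 -> R2=(0,0,8) value=8
Op 8: inc R2 by 3 -> R2=(0,0,11) value=11
Op 9: inc R1 by 2 -> R1=(0,4,0) value=4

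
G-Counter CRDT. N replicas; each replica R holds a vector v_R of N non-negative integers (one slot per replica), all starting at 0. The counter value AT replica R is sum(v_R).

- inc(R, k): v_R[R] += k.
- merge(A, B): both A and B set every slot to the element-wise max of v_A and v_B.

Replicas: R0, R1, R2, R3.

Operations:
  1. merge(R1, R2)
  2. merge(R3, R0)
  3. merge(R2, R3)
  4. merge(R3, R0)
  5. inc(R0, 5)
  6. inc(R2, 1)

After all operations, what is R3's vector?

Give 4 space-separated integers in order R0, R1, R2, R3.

Answer: 0 0 0 0

Derivation:
Op 1: merge R1<->R2 -> R1=(0,0,0,0) R2=(0,0,0,0)
Op 2: merge R3<->R0 -> R3=(0,0,0,0) R0=(0,0,0,0)
Op 3: merge R2<->R3 -> R2=(0,0,0,0) R3=(0,0,0,0)
Op 4: merge R3<->R0 -> R3=(0,0,0,0) R0=(0,0,0,0)
Op 5: inc R0 by 5 -> R0=(5,0,0,0) value=5
Op 6: inc R2 by 1 -> R2=(0,0,1,0) value=1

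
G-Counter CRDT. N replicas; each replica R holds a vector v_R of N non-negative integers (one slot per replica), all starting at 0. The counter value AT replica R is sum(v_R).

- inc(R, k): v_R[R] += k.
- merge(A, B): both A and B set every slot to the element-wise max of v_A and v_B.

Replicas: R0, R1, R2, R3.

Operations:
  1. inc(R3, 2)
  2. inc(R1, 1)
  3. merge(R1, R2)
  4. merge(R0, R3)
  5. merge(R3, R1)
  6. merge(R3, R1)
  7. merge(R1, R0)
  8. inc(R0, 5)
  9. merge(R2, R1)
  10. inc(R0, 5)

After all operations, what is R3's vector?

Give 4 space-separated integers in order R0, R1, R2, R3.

Answer: 0 1 0 2

Derivation:
Op 1: inc R3 by 2 -> R3=(0,0,0,2) value=2
Op 2: inc R1 by 1 -> R1=(0,1,0,0) value=1
Op 3: merge R1<->R2 -> R1=(0,1,0,0) R2=(0,1,0,0)
Op 4: merge R0<->R3 -> R0=(0,0,0,2) R3=(0,0,0,2)
Op 5: merge R3<->R1 -> R3=(0,1,0,2) R1=(0,1,0,2)
Op 6: merge R3<->R1 -> R3=(0,1,0,2) R1=(0,1,0,2)
Op 7: merge R1<->R0 -> R1=(0,1,0,2) R0=(0,1,0,2)
Op 8: inc R0 by 5 -> R0=(5,1,0,2) value=8
Op 9: merge R2<->R1 -> R2=(0,1,0,2) R1=(0,1,0,2)
Op 10: inc R0 by 5 -> R0=(10,1,0,2) value=13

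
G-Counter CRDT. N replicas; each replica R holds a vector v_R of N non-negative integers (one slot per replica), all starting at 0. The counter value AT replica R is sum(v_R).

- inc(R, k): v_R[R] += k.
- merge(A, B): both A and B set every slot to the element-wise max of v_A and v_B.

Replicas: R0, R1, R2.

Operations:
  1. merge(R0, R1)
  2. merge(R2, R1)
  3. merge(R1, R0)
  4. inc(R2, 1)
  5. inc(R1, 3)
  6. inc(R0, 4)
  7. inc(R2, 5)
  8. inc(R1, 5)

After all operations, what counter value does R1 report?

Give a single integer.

Answer: 8

Derivation:
Op 1: merge R0<->R1 -> R0=(0,0,0) R1=(0,0,0)
Op 2: merge R2<->R1 -> R2=(0,0,0) R1=(0,0,0)
Op 3: merge R1<->R0 -> R1=(0,0,0) R0=(0,0,0)
Op 4: inc R2 by 1 -> R2=(0,0,1) value=1
Op 5: inc R1 by 3 -> R1=(0,3,0) value=3
Op 6: inc R0 by 4 -> R0=(4,0,0) value=4
Op 7: inc R2 by 5 -> R2=(0,0,6) value=6
Op 8: inc R1 by 5 -> R1=(0,8,0) value=8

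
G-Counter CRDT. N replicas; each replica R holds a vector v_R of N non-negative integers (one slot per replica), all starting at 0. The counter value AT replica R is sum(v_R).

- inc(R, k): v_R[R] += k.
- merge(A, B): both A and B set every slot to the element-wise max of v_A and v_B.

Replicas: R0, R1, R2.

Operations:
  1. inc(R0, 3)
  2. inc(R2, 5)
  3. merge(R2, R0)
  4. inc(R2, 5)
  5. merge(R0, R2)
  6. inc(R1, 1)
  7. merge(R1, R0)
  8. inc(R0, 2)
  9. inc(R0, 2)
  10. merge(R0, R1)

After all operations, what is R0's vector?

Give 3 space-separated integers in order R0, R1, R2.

Answer: 7 1 10

Derivation:
Op 1: inc R0 by 3 -> R0=(3,0,0) value=3
Op 2: inc R2 by 5 -> R2=(0,0,5) value=5
Op 3: merge R2<->R0 -> R2=(3,0,5) R0=(3,0,5)
Op 4: inc R2 by 5 -> R2=(3,0,10) value=13
Op 5: merge R0<->R2 -> R0=(3,0,10) R2=(3,0,10)
Op 6: inc R1 by 1 -> R1=(0,1,0) value=1
Op 7: merge R1<->R0 -> R1=(3,1,10) R0=(3,1,10)
Op 8: inc R0 by 2 -> R0=(5,1,10) value=16
Op 9: inc R0 by 2 -> R0=(7,1,10) value=18
Op 10: merge R0<->R1 -> R0=(7,1,10) R1=(7,1,10)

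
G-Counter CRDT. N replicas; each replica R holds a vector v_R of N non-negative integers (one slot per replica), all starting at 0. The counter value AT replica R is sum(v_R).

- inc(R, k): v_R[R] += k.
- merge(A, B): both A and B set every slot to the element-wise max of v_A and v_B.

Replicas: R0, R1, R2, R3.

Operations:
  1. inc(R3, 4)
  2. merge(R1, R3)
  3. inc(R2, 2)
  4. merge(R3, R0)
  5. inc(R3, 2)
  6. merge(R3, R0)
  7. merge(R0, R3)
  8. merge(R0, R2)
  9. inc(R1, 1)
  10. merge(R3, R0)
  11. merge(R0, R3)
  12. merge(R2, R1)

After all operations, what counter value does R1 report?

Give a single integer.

Op 1: inc R3 by 4 -> R3=(0,0,0,4) value=4
Op 2: merge R1<->R3 -> R1=(0,0,0,4) R3=(0,0,0,4)
Op 3: inc R2 by 2 -> R2=(0,0,2,0) value=2
Op 4: merge R3<->R0 -> R3=(0,0,0,4) R0=(0,0,0,4)
Op 5: inc R3 by 2 -> R3=(0,0,0,6) value=6
Op 6: merge R3<->R0 -> R3=(0,0,0,6) R0=(0,0,0,6)
Op 7: merge R0<->R3 -> R0=(0,0,0,6) R3=(0,0,0,6)
Op 8: merge R0<->R2 -> R0=(0,0,2,6) R2=(0,0,2,6)
Op 9: inc R1 by 1 -> R1=(0,1,0,4) value=5
Op 10: merge R3<->R0 -> R3=(0,0,2,6) R0=(0,0,2,6)
Op 11: merge R0<->R3 -> R0=(0,0,2,6) R3=(0,0,2,6)
Op 12: merge R2<->R1 -> R2=(0,1,2,6) R1=(0,1,2,6)

Answer: 9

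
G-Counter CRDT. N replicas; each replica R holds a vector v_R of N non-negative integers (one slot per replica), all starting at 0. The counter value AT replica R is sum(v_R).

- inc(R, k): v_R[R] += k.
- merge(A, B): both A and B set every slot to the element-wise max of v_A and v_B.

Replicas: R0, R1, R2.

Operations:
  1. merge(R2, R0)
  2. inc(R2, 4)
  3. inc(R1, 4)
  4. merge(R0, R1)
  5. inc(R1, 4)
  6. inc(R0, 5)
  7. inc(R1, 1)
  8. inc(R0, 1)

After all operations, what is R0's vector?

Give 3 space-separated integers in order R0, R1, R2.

Answer: 6 4 0

Derivation:
Op 1: merge R2<->R0 -> R2=(0,0,0) R0=(0,0,0)
Op 2: inc R2 by 4 -> R2=(0,0,4) value=4
Op 3: inc R1 by 4 -> R1=(0,4,0) value=4
Op 4: merge R0<->R1 -> R0=(0,4,0) R1=(0,4,0)
Op 5: inc R1 by 4 -> R1=(0,8,0) value=8
Op 6: inc R0 by 5 -> R0=(5,4,0) value=9
Op 7: inc R1 by 1 -> R1=(0,9,0) value=9
Op 8: inc R0 by 1 -> R0=(6,4,0) value=10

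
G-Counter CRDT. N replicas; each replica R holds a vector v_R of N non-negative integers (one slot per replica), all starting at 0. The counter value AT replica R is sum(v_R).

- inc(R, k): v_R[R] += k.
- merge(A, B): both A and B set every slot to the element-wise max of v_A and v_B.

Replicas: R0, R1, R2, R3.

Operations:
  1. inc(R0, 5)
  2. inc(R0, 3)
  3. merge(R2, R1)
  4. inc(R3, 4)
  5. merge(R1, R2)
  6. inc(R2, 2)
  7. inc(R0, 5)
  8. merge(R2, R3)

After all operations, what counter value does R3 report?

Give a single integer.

Op 1: inc R0 by 5 -> R0=(5,0,0,0) value=5
Op 2: inc R0 by 3 -> R0=(8,0,0,0) value=8
Op 3: merge R2<->R1 -> R2=(0,0,0,0) R1=(0,0,0,0)
Op 4: inc R3 by 4 -> R3=(0,0,0,4) value=4
Op 5: merge R1<->R2 -> R1=(0,0,0,0) R2=(0,0,0,0)
Op 6: inc R2 by 2 -> R2=(0,0,2,0) value=2
Op 7: inc R0 by 5 -> R0=(13,0,0,0) value=13
Op 8: merge R2<->R3 -> R2=(0,0,2,4) R3=(0,0,2,4)

Answer: 6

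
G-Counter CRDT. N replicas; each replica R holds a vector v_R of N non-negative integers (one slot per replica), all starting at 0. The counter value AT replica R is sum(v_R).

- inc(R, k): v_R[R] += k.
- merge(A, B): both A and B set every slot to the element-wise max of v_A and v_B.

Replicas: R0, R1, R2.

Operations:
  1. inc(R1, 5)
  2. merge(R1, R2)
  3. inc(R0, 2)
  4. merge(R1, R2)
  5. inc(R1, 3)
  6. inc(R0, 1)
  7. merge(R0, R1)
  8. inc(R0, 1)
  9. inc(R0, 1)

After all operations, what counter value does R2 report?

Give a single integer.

Answer: 5

Derivation:
Op 1: inc R1 by 5 -> R1=(0,5,0) value=5
Op 2: merge R1<->R2 -> R1=(0,5,0) R2=(0,5,0)
Op 3: inc R0 by 2 -> R0=(2,0,0) value=2
Op 4: merge R1<->R2 -> R1=(0,5,0) R2=(0,5,0)
Op 5: inc R1 by 3 -> R1=(0,8,0) value=8
Op 6: inc R0 by 1 -> R0=(3,0,0) value=3
Op 7: merge R0<->R1 -> R0=(3,8,0) R1=(3,8,0)
Op 8: inc R0 by 1 -> R0=(4,8,0) value=12
Op 9: inc R0 by 1 -> R0=(5,8,0) value=13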